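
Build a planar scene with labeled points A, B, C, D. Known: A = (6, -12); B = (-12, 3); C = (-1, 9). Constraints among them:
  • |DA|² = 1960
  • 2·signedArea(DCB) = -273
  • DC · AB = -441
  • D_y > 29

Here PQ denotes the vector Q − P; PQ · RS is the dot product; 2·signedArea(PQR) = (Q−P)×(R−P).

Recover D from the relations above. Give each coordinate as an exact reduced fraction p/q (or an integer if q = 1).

1. D_x = -8  [DC · AB = -441 ∩ 2·signedArea(DCB) = -273]
2. D_y = 30  [DC · AB = -441 ∩ 2·signedArea(DCB) = -273]
   → D = (-8, 30)

D = (-8, 30)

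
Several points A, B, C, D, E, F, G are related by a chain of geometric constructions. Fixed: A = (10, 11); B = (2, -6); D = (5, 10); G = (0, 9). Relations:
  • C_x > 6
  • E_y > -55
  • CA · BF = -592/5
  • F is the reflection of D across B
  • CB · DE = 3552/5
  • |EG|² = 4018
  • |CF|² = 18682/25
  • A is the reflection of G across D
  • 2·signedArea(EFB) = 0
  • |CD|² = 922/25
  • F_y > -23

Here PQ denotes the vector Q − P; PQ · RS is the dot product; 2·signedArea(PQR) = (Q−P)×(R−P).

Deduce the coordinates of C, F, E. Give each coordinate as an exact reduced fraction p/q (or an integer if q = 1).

1. F_x = -1  [F is the reflection of D across B]
2. F_y = -22  [F is the reflection of D across B]
   → F = (-1, -22)
3. C_x = 34/5  [line 3·x + 16·y + -438/5 = 0 ∩ |CD|² = 922/25]
4. C_y = 21/5  [line 3·x + 16·y + -438/5 = 0 ∩ |CD|² = 922/25]
   → C = (34/5, 21/5)
5. E_x = -7  [2·signedArea(EFB) = 0 ∩ CB · DE = 3552/5]
6. E_y = -54  [2·signedArea(EFB) = 0 ∩ CB · DE = 3552/5]
   → E = (-7, -54)

C = (34/5, 21/5)
E = (-7, -54)
F = (-1, -22)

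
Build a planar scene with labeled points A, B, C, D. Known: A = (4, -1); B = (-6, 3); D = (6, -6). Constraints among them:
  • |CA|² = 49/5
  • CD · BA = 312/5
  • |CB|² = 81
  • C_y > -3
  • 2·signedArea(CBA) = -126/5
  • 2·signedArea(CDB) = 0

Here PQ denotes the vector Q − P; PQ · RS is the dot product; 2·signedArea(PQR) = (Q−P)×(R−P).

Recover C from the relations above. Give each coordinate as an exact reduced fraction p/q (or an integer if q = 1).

C = (6/5, -12/5)

1. C_x = 6/5  [2·signedArea(CDB) = 0 ∩ 2·signedArea(CBA) = -126/5]
2. C_y = -12/5  [2·signedArea(CDB) = 0 ∩ 2·signedArea(CBA) = -126/5]
   → C = (6/5, -12/5)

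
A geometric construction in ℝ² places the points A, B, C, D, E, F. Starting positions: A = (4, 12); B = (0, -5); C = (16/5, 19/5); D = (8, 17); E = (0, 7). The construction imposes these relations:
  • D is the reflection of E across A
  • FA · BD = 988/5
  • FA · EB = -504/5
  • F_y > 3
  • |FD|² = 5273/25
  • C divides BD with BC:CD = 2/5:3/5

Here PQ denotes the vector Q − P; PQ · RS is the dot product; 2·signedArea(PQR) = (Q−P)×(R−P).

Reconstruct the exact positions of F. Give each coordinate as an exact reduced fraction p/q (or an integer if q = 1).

F = (12/5, 18/5)

1. F_x = 12/5  [FA · EB = -504/5 ∩ FA · BD = 988/5]
2. F_y = 18/5  [FA · EB = -504/5 ∩ FA · BD = 988/5]
   → F = (12/5, 18/5)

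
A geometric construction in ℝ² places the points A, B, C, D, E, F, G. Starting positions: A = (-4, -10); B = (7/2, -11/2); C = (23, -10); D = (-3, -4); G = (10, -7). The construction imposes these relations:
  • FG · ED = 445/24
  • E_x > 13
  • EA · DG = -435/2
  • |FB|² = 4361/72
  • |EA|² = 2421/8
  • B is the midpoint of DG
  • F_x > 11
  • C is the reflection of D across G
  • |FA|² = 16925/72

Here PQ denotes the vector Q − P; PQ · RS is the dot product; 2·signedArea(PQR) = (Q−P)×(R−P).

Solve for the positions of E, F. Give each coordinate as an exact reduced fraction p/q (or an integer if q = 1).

1. E_x = 53/4  [line -13·x + 3·y + 391/2 = 0 ∩ |EA|² = 2421/8]
2. E_y = -31/4  [line -13·x + 3·y + 391/2 = 0 ∩ |EA|² = 2421/8]
   → E = (53/4, -31/4)
3. F_x = 133/12  [line 65/4·x + -15/4·y + -4975/24 = 0 ∩ |FB|² = 4361/72]
4. F_y = -29/4  [line 65/4·x + -15/4·y + -4975/24 = 0 ∩ |FB|² = 4361/72]
   → F = (133/12, -29/4)

E = (53/4, -31/4)
F = (133/12, -29/4)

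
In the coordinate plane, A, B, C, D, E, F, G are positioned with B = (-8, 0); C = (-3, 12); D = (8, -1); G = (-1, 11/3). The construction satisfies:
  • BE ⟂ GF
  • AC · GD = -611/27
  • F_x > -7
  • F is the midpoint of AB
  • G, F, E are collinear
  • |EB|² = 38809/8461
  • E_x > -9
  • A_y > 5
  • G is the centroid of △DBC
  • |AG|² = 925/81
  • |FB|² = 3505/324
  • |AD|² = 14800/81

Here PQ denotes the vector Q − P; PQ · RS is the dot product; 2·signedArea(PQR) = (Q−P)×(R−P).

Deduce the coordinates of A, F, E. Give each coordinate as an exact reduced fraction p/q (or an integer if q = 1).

1. A_x = -4  [line -9·x + 14/3·y + -1630/27 = 0 ∩ |AG|² = 925/81]
2. A_y = 47/9  [line -9·x + 14/3·y + -1630/27 = 0 ∩ |AG|² = 925/81]
   → A = (-4, 47/9)
3. F_x = -6  [F is the midpoint of AB]
4. F_y = 47/18  [F is the midpoint of AB]
   → F = (-6, 47/18)
5. E_x = -71431/8461  [G, F, E are collinear ∩ BE ⟂ GF]
6. E_y = 17730/8461  [G, F, E are collinear ∩ BE ⟂ GF]
   → E = (-71431/8461, 17730/8461)

A = (-4, 47/9)
E = (-71431/8461, 17730/8461)
F = (-6, 47/18)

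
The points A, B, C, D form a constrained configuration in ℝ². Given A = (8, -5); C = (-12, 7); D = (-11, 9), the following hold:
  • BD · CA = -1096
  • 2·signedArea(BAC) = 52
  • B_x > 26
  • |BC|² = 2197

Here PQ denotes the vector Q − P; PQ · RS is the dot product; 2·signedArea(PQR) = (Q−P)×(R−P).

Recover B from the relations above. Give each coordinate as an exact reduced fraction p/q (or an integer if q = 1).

B = (27, -19)

1. B_x = 27  [2·signedArea(BAC) = 52 ∩ BD · CA = -1096]
2. B_y = -19  [2·signedArea(BAC) = 52 ∩ BD · CA = -1096]
   → B = (27, -19)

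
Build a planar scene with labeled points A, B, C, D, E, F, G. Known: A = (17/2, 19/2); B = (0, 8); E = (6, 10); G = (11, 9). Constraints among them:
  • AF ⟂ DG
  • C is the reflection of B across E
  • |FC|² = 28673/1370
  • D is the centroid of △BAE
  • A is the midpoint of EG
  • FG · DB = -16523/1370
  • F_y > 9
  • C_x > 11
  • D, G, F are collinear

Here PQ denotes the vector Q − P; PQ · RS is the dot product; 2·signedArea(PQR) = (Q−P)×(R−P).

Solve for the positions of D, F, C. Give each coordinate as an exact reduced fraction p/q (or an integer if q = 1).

C = (12, 12)
D = (29/6, 55/6)
F = (11629/1370, 12423/1370)

1. D_x = 29/6  [D is the centroid of △BAE]
2. D_y = 55/6  [D is the centroid of △BAE]
   → D = (29/6, 55/6)
3. F_x = 11629/1370  [D, G, F are collinear ∩ AF ⟂ DG]
4. F_y = 12423/1370  [D, G, F are collinear ∩ AF ⟂ DG]
   → F = (11629/1370, 12423/1370)
5. C_x = 12  [C is the reflection of B across E]
6. C_y = 12  [C is the reflection of B across E]
   → C = (12, 12)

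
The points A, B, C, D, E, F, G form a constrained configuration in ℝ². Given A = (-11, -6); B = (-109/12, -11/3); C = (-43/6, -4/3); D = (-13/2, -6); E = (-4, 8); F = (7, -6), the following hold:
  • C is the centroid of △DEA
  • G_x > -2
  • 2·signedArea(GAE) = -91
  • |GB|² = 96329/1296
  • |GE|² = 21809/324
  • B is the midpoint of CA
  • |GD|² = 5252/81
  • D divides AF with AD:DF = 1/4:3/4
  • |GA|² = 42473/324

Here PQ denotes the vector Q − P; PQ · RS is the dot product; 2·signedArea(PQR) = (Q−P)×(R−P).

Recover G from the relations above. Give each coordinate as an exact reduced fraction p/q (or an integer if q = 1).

G = (-25/18, 2/9)

1. G_x = -25/18  [line -14·x + 7·y + -21 = 0 ∩ |GB|² = 96329/1296]
2. G_y = 2/9  [line -14·x + 7·y + -21 = 0 ∩ |GB|² = 96329/1296]
   → G = (-25/18, 2/9)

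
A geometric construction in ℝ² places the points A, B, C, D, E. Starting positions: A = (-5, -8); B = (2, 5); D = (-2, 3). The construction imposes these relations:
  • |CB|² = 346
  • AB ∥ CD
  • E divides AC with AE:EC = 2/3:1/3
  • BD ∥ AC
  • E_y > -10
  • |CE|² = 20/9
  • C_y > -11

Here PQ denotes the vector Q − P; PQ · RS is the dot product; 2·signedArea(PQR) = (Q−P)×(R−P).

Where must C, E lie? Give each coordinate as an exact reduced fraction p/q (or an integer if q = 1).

1. C_x = -9  [AB ∥ CD ∩ BD ∥ AC]
2. C_y = -10  [AB ∥ CD ∩ BD ∥ AC]
   → C = (-9, -10)
3. E_x = -23/3  [E divides AC with AE:EC = 2/3:1/3]
4. E_y = -28/3  [E divides AC with AE:EC = 2/3:1/3]
   → E = (-23/3, -28/3)

C = (-9, -10)
E = (-23/3, -28/3)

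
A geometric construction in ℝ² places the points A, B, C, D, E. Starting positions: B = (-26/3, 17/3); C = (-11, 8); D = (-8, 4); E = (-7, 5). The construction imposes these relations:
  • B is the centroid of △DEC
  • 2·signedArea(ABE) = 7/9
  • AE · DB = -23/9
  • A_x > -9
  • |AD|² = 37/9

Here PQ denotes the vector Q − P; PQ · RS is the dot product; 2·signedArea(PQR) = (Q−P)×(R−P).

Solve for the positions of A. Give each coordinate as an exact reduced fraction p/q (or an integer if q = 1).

1. A_x = -25/3  [AE · DB = -23/9 ∩ 2·signedArea(ABE) = 7/9]
2. A_y = 6  [AE · DB = -23/9 ∩ 2·signedArea(ABE) = 7/9]
   → A = (-25/3, 6)

A = (-25/3, 6)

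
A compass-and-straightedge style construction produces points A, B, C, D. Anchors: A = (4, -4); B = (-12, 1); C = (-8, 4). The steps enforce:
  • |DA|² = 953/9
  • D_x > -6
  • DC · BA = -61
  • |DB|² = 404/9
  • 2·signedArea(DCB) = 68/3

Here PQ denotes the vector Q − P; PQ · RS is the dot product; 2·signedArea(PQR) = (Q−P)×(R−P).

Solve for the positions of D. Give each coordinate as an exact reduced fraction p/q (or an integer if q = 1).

D = (-16/3, 1/3)

1. D_x = -16/3  [2·signedArea(DCB) = 68/3 ∩ DC · BA = -61]
2. D_y = 1/3  [2·signedArea(DCB) = 68/3 ∩ DC · BA = -61]
   → D = (-16/3, 1/3)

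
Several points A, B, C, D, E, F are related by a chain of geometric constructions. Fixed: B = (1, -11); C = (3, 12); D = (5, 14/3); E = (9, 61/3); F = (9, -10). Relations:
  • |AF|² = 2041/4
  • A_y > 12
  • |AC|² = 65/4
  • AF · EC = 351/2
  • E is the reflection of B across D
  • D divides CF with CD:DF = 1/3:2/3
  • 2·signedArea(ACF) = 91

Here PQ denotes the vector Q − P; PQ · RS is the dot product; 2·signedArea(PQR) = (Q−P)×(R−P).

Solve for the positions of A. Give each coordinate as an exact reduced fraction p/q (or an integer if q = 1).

1. A_x = 7  [2·signedArea(ACF) = 91 ∩ AF · EC = 351/2]
2. A_y = 25/2  [2·signedArea(ACF) = 91 ∩ AF · EC = 351/2]
   → A = (7, 25/2)

A = (7, 25/2)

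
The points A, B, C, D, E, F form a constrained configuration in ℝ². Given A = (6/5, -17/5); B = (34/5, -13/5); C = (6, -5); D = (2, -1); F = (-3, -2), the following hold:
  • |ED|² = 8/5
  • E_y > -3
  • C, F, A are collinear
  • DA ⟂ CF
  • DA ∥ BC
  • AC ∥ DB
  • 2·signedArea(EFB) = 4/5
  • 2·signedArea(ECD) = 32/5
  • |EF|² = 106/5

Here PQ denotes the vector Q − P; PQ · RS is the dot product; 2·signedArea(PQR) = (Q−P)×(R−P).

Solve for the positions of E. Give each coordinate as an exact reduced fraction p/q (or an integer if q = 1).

1. E_x = 8/5  [2·signedArea(EFB) = 4/5 ∩ 2·signedArea(ECD) = 32/5]
2. E_y = -11/5  [2·signedArea(EFB) = 4/5 ∩ 2·signedArea(ECD) = 32/5]
   → E = (8/5, -11/5)

E = (8/5, -11/5)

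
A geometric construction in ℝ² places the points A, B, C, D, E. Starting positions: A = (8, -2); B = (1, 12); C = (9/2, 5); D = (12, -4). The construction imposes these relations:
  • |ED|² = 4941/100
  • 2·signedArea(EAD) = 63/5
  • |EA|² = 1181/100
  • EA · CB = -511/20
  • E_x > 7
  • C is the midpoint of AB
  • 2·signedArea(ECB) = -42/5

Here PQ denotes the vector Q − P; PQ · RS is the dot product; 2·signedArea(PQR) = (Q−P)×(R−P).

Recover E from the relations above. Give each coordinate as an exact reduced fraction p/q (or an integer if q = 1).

1. E_x = 15/2  [2·signedArea(EAD) = 63/5 ∩ EA · CB = -511/20]
2. E_y = 7/5  [2·signedArea(EAD) = 63/5 ∩ EA · CB = -511/20]
   → E = (15/2, 7/5)

E = (15/2, 7/5)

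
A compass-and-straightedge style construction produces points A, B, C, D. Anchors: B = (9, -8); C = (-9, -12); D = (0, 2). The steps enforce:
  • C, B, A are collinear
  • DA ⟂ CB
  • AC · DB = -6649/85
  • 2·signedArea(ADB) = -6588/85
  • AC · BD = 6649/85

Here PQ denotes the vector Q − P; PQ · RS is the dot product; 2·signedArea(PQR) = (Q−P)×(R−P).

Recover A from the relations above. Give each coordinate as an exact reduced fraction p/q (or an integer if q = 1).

A = (216/85, -802/85)

1. A_x = 216/85  [C, B, A are collinear ∩ DA ⟂ CB]
2. A_y = -802/85  [C, B, A are collinear ∩ DA ⟂ CB]
   → A = (216/85, -802/85)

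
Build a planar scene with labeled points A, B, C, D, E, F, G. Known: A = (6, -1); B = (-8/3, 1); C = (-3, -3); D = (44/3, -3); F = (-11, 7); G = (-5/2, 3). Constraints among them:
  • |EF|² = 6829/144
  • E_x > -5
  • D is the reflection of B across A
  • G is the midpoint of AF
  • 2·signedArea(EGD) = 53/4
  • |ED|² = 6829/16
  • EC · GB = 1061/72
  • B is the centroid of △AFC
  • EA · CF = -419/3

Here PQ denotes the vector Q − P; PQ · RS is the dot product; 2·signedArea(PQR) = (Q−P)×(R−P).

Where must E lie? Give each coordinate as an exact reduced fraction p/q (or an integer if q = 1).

E = (-55/12, 9/2)

1. E_x = -55/12  [EC · GB = 1061/72 ∩ EA · CF = -419/3]
2. E_y = 9/2  [EC · GB = 1061/72 ∩ EA · CF = -419/3]
   → E = (-55/12, 9/2)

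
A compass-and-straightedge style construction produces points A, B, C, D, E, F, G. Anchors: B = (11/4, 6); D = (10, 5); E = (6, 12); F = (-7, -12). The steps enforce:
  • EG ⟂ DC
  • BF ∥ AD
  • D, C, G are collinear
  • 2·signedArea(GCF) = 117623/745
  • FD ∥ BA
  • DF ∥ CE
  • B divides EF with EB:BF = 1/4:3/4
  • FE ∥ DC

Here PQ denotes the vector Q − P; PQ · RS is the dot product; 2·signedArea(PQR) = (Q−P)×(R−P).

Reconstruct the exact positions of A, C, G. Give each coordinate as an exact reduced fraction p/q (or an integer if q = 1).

1. A_x = 79/4  [BF ∥ AD ∩ FD ∥ BA]
2. A_y = 23  [BF ∥ AD ∩ FD ∥ BA]
   → A = (79/4, 23)
3. C_x = 23  [DF ∥ CE ∩ FE ∥ DC]
4. C_y = 29  [DF ∥ CE ∩ FE ∥ DC]
   → C = (23, 29)
5. G_x = 8958/745  [D, C, G are collinear ∩ EG ⟂ DC]
6. G_y = 6509/745  [D, C, G are collinear ∩ EG ⟂ DC]
   → G = (8958/745, 6509/745)

A = (79/4, 23)
C = (23, 29)
G = (8958/745, 6509/745)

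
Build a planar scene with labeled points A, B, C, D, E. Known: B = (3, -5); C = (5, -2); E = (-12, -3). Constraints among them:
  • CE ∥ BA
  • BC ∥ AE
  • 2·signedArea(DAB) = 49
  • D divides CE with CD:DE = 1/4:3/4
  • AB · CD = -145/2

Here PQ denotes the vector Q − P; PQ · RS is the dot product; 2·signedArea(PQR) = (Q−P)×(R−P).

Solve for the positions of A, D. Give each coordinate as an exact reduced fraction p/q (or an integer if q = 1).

1. A_x = -14  [BC ∥ AE ∩ CE ∥ BA]
2. A_y = -6  [BC ∥ AE ∩ CE ∥ BA]
   → A = (-14, -6)
3. D_x = 3/4  [D divides CE with CD:DE = 1/4:3/4]
4. D_y = -9/4  [D divides CE with CD:DE = 1/4:3/4]
   → D = (3/4, -9/4)

A = (-14, -6)
D = (3/4, -9/4)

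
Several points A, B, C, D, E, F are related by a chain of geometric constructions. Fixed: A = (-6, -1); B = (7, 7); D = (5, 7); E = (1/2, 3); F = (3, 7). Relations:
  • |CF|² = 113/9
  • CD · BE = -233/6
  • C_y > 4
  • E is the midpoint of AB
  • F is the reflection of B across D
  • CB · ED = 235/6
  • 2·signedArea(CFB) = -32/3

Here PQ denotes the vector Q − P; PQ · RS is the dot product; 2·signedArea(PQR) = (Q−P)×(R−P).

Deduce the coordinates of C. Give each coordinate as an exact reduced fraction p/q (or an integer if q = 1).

1. C_x = 2/3  [2·signedArea(CFB) = -32/3 ∩ CB · ED = 235/6]
2. C_y = 13/3  [2·signedArea(CFB) = -32/3 ∩ CB · ED = 235/6]
   → C = (2/3, 13/3)

C = (2/3, 13/3)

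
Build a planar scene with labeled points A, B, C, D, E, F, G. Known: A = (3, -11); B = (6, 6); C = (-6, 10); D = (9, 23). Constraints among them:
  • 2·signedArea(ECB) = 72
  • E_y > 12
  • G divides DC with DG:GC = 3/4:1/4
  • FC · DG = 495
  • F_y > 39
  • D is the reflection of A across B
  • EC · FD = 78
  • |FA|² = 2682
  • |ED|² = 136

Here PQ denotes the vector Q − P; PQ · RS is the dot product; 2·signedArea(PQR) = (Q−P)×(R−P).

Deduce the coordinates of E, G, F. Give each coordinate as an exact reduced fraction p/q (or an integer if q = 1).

E = (3, 13)
F = (12, 40)
G = (-9/4, 53/4)

1. E_x = 3  [line 4·x + 12·y + -168 = 0 ∩ |ED|² = 136]
2. E_y = 13  [line 4·x + 12·y + -168 = 0 ∩ |ED|² = 136]
   → E = (3, 13)
3. G_x = -9/4  [G divides DC with DG:GC = 3/4:1/4]
4. G_y = 53/4  [G divides DC with DG:GC = 3/4:1/4]
   → G = (-9/4, 53/4)
5. F_x = 12  [FC · DG = 495 ∩ EC · FD = 78]
6. F_y = 40  [FC · DG = 495 ∩ EC · FD = 78]
   → F = (12, 40)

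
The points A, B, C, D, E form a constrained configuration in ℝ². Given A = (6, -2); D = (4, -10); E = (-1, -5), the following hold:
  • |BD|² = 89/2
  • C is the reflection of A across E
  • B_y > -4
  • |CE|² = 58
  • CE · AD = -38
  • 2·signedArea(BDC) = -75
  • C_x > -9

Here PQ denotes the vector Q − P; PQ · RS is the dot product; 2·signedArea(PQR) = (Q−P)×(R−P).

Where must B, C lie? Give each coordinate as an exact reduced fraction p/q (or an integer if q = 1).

B = (5/2, -7/2)
C = (-8, -8)

1. C_x = -8  [C is the reflection of A across E]
2. C_y = -8  [C is the reflection of A across E]
   → C = (-8, -8)
3. B_x = 5/2  [line -2·x + -12·y + -37 = 0 ∩ |BD|² = 89/2]
4. B_y = -7/2  [line -2·x + -12·y + -37 = 0 ∩ |BD|² = 89/2]
   → B = (5/2, -7/2)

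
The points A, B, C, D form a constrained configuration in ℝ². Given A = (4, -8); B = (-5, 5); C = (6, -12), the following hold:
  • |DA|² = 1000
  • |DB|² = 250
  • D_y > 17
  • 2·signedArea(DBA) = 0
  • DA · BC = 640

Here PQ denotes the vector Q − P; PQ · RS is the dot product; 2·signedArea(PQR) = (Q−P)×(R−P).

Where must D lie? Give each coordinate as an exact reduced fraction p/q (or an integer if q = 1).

D = (-14, 18)

1. D_x = -14  [2·signedArea(DBA) = 0 ∩ DA · BC = 640]
2. D_y = 18  [2·signedArea(DBA) = 0 ∩ DA · BC = 640]
   → D = (-14, 18)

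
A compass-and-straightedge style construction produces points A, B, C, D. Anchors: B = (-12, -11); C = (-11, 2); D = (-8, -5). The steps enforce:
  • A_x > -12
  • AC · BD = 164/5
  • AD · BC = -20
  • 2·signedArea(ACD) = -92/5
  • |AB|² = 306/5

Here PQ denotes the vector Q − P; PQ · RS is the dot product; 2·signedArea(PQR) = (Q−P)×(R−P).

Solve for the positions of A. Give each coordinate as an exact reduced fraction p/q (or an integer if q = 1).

A = (-57/5, -16/5)

1. A_x = -57/5  [AC · BD = 164/5 ∩ AD · BC = -20]
2. A_y = -16/5  [AC · BD = 164/5 ∩ AD · BC = -20]
   → A = (-57/5, -16/5)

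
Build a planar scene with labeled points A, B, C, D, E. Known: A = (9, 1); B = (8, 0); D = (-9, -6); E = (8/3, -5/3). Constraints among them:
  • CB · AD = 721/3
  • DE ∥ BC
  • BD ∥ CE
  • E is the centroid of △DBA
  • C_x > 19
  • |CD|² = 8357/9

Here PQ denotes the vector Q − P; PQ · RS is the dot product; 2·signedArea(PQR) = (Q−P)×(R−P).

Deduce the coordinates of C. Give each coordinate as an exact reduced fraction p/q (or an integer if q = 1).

C = (59/3, 13/3)

1. C_x = 59/3  [BD ∥ CE ∩ DE ∥ BC]
2. C_y = 13/3  [BD ∥ CE ∩ DE ∥ BC]
   → C = (59/3, 13/3)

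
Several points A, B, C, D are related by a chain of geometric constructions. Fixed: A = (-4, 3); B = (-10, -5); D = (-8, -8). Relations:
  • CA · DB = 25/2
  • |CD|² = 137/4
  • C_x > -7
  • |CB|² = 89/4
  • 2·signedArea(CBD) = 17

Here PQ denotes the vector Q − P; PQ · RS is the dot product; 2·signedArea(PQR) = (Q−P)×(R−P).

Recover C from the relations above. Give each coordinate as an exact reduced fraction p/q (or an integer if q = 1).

C = (-6, -5/2)

1. C_x = -6  [2·signedArea(CBD) = 17 ∩ CA · DB = 25/2]
2. C_y = -5/2  [2·signedArea(CBD) = 17 ∩ CA · DB = 25/2]
   → C = (-6, -5/2)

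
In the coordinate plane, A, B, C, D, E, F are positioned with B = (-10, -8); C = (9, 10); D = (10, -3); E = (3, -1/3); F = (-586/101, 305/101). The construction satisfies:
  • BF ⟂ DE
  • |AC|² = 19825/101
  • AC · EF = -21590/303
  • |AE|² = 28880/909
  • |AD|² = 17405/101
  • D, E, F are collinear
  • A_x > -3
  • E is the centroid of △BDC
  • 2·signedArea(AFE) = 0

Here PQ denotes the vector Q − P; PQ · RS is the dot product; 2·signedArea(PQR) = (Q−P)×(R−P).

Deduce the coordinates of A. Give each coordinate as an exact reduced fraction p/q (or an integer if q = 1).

1. A_x = -229/101  [2·signedArea(AFE) = 0 ∩ AC · EF = -21590/303]
2. A_y = 169/101  [2·signedArea(AFE) = 0 ∩ AC · EF = -21590/303]
   → A = (-229/101, 169/101)

A = (-229/101, 169/101)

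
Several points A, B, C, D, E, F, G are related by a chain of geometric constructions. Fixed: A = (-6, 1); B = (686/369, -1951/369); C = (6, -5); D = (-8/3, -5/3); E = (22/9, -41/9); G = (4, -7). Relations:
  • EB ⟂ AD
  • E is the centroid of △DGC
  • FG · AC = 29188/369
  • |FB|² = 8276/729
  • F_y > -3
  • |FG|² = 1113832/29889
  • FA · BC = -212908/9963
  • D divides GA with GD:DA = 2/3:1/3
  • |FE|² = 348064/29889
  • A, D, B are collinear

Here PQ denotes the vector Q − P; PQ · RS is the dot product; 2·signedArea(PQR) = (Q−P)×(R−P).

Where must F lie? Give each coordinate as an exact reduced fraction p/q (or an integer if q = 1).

F = (-626/1107, -3263/1107)

1. F_x = -626/1107  [FA · BC = -212908/9963 ∩ FG · AC = 29188/369]
2. F_y = -3263/1107  [FA · BC = -212908/9963 ∩ FG · AC = 29188/369]
   → F = (-626/1107, -3263/1107)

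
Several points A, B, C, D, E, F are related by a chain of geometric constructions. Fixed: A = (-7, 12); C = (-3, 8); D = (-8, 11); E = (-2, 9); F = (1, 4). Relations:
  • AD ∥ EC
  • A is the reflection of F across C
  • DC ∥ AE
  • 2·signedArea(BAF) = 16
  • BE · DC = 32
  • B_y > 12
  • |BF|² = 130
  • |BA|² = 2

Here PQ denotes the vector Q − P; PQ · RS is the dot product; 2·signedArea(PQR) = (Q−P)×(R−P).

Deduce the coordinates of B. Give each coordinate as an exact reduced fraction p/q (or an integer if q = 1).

1. B_x = -6  [BE · DC = 32 ∩ 2·signedArea(BAF) = 16]
2. B_y = 13  [BE · DC = 32 ∩ 2·signedArea(BAF) = 16]
   → B = (-6, 13)

B = (-6, 13)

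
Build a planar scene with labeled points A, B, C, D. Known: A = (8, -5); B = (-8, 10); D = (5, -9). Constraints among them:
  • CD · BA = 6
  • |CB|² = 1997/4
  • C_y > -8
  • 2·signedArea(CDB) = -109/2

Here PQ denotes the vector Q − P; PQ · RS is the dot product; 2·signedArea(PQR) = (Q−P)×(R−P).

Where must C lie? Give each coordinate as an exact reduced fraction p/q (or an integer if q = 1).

1. C_x = 13/2  [CD · BA = 6 ∩ 2·signedArea(CDB) = -109/2]
2. C_y = -7  [CD · BA = 6 ∩ 2·signedArea(CDB) = -109/2]
   → C = (13/2, -7)

C = (13/2, -7)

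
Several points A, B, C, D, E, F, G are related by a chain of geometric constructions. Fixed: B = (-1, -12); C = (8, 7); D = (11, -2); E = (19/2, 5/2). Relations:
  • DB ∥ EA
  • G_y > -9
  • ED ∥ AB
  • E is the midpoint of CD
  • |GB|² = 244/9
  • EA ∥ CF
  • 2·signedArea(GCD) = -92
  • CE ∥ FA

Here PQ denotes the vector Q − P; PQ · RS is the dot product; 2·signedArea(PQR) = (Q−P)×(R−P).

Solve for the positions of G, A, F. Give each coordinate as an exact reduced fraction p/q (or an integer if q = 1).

1. G_x = 3  [line 9·x + 3·y + -1 = 0 ∩ |GB|² = 244/9]
2. G_y = -26/3  [line 9·x + 3·y + -1 = 0 ∩ |GB|² = 244/9]
   → G = (3, -26/3)
3. A_x = -5/2  [ED ∥ AB ∩ DB ∥ EA]
4. A_y = -15/2  [ED ∥ AB ∩ DB ∥ EA]
   → A = (-5/2, -15/2)
5. F_x = -4  [CE ∥ FA ∩ EA ∥ CF]
6. F_y = -3  [CE ∥ FA ∩ EA ∥ CF]
   → F = (-4, -3)

A = (-5/2, -15/2)
F = (-4, -3)
G = (3, -26/3)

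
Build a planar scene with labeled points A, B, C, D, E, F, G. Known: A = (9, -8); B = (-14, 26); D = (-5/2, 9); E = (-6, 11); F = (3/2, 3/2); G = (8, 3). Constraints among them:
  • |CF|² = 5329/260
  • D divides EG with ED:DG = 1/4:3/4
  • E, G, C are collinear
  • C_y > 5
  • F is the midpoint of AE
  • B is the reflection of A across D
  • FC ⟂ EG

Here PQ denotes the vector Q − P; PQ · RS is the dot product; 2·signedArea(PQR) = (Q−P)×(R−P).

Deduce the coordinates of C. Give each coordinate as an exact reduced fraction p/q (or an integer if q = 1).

C = (487/130, 353/65)

1. C_x = 487/130  [E, G, C are collinear ∩ FC ⟂ EG]
2. C_y = 353/65  [E, G, C are collinear ∩ FC ⟂ EG]
   → C = (487/130, 353/65)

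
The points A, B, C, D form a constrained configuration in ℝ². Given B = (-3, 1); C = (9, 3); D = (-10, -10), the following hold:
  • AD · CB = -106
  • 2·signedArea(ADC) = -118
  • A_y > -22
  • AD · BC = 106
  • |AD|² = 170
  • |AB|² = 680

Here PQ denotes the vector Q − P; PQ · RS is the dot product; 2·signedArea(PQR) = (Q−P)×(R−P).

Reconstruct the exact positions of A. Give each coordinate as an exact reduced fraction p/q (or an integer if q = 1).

1. A_x = -17  [2·signedArea(ADC) = -118 ∩ AD · BC = 106]
2. A_y = -21  [2·signedArea(ADC) = -118 ∩ AD · BC = 106]
   → A = (-17, -21)

A = (-17, -21)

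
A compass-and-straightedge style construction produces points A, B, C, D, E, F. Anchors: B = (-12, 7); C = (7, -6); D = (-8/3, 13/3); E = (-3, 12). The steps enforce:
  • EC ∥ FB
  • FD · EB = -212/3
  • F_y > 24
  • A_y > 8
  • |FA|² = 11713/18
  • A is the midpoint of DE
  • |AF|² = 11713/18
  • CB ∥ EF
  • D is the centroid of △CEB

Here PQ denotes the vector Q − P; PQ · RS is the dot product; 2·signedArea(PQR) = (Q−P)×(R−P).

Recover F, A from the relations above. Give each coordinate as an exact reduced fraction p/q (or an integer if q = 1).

1. F_x = -22  [EC ∥ FB ∩ CB ∥ EF]
2. F_y = 25  [EC ∥ FB ∩ CB ∥ EF]
   → F = (-22, 25)
3. A_x = -17/6  [A is the midpoint of DE]
4. A_y = 49/6  [A is the midpoint of DE]
   → A = (-17/6, 49/6)

A = (-17/6, 49/6)
F = (-22, 25)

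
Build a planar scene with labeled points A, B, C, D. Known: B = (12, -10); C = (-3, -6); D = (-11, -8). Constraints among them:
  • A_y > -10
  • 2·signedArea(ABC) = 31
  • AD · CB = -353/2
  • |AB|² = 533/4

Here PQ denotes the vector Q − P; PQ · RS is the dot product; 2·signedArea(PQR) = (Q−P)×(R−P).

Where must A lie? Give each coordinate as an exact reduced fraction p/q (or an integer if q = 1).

1. A_x = 1/2  [AD · CB = -353/2 ∩ 2·signedArea(ABC) = 31]
2. A_y = -9  [AD · CB = -353/2 ∩ 2·signedArea(ABC) = 31]
   → A = (1/2, -9)

A = (1/2, -9)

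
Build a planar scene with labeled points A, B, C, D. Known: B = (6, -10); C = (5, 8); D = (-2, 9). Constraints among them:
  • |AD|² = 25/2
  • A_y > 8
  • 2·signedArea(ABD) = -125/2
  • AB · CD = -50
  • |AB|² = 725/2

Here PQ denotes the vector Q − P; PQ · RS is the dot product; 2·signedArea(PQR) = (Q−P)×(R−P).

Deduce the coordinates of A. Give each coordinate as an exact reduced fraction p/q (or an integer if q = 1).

1. A_x = 3/2  [AB · CD = -50 ∩ 2·signedArea(ABD) = -125/2]
2. A_y = 17/2  [AB · CD = -50 ∩ 2·signedArea(ABD) = -125/2]
   → A = (3/2, 17/2)

A = (3/2, 17/2)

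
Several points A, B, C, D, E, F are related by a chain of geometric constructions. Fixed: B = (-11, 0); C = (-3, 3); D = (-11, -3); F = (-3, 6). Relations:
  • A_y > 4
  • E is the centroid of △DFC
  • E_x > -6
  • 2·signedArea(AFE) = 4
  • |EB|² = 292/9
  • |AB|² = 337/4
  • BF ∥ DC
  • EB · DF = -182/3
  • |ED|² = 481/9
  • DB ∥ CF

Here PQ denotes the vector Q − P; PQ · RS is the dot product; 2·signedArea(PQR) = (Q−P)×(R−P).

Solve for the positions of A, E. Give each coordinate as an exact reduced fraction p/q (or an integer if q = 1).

A = (-3, 9/2)
E = (-17/3, 2)

1. E_x = -17/3  [E is the centroid of △DFC]
2. E_y = 2  [E is the centroid of △DFC]
   → E = (-17/3, 2)
3. A_x = -3  [line 4·x + -8/3·y + 24 = 0 ∩ |AB|² = 337/4]
4. A_y = 9/2  [line 4·x + -8/3·y + 24 = 0 ∩ |AB|² = 337/4]
   → A = (-3, 9/2)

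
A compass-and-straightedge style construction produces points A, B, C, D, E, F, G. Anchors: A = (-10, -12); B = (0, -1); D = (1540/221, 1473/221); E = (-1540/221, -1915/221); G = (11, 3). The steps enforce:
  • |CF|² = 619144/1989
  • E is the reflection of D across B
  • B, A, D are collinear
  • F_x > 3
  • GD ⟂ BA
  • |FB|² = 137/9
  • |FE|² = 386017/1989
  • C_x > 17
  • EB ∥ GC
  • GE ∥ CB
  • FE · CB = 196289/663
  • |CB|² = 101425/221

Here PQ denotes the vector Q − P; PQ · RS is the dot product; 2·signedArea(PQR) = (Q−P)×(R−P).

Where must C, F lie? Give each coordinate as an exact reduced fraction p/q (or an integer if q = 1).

1. C_x = 3971/221  [GE ∥ CB ∩ EB ∥ GC]
2. C_y = 2357/221  [GE ∥ CB ∩ EB ∥ GC]
   → C = (3971/221, 2357/221)
3. F_x = 11/3  [line 3971/221·x + 2578/221·y + -46259/663 = 0 ∩ |FB|² = 137/9]
4. F_y = 1/3  [line 3971/221·x + 2578/221·y + -46259/663 = 0 ∩ |FB|² = 137/9]
   → F = (11/3, 1/3)

C = (3971/221, 2357/221)
F = (11/3, 1/3)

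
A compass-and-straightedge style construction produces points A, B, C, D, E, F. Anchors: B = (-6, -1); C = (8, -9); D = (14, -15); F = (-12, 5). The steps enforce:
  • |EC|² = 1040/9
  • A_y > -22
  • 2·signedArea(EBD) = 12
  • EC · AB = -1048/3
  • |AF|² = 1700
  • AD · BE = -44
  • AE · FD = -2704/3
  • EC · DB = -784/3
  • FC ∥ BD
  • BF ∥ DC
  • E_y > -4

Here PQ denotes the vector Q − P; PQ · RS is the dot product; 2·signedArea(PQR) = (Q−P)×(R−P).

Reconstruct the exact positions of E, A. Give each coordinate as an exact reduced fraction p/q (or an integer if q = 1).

A = (20, -21)
E = (-4/3, -11/3)

1. E_x = -4/3  [2·signedArea(EBD) = 12 ∩ EC · DB = -784/3]
2. E_y = -11/3  [2·signedArea(EBD) = 12 ∩ EC · DB = -784/3]
   → E = (-4/3, -11/3)
3. A_x = 20  [AD · BE = -44 ∩ AE · FD = -2704/3]
4. A_y = -21  [AD · BE = -44 ∩ AE · FD = -2704/3]
   → A = (20, -21)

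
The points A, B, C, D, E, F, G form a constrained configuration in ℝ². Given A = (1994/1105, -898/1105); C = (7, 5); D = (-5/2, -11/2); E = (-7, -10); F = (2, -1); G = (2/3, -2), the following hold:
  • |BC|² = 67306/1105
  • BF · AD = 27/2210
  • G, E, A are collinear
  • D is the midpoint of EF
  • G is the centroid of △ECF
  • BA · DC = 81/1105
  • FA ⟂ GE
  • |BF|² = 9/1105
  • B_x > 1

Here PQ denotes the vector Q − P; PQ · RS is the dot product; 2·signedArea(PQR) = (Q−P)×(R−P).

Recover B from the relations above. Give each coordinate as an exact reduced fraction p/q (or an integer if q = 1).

1. B_x = 2138/1105  [BA · DC = 81/1105 ∩ BF · AD = 27/2210]
2. B_y = -1036/1105  [BA · DC = 81/1105 ∩ BF · AD = 27/2210]
   → B = (2138/1105, -1036/1105)

B = (2138/1105, -1036/1105)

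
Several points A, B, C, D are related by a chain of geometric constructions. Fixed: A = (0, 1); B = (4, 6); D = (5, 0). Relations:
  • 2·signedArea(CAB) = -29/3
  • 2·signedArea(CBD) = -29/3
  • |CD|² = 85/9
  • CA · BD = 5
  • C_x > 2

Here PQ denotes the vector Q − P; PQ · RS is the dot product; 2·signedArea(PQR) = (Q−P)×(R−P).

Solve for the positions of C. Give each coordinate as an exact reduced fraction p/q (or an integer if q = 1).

1. C_x = 3  [2·signedArea(CAB) = -29/3 ∩ CA · BD = 5]
2. C_y = 7/3  [2·signedArea(CAB) = -29/3 ∩ CA · BD = 5]
   → C = (3, 7/3)

C = (3, 7/3)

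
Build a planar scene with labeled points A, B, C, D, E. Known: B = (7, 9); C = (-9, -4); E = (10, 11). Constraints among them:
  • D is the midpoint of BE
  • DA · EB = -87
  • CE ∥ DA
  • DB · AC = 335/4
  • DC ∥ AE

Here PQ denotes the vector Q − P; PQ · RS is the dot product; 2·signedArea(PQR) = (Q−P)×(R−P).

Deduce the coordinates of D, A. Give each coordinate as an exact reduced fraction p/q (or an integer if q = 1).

A = (55/2, 25)
D = (17/2, 10)

1. D_x = 17/2  [D is the midpoint of BE]
2. D_y = 10  [D is the midpoint of BE]
   → D = (17/2, 10)
3. A_x = 55/2  [DC ∥ AE ∩ CE ∥ DA]
4. A_y = 25  [DC ∥ AE ∩ CE ∥ DA]
   → A = (55/2, 25)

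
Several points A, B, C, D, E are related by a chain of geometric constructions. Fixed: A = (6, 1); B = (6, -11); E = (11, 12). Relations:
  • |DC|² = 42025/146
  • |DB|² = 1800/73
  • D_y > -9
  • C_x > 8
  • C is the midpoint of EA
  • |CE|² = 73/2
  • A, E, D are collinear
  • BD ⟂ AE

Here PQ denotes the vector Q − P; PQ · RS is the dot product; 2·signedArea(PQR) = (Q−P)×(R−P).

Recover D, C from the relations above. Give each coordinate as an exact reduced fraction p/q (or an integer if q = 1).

C = (17/2, 13/2)
D = (108/73, -653/73)

1. D_x = 108/73  [A, E, D are collinear ∩ BD ⟂ AE]
2. D_y = -653/73  [A, E, D are collinear ∩ BD ⟂ AE]
   → D = (108/73, -653/73)
3. C_x = 17/2  [C is the midpoint of EA]
4. C_y = 13/2  [C is the midpoint of EA]
   → C = (17/2, 13/2)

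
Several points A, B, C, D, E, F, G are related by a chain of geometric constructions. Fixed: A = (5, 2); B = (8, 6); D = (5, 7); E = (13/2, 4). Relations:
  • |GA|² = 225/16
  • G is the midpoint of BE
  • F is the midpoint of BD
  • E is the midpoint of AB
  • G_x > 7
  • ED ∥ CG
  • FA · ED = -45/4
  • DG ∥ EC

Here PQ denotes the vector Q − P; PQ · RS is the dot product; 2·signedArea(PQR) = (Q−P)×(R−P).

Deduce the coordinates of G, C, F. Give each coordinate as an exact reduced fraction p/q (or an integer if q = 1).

1. G_x = 29/4  [G is the midpoint of BE]
2. G_y = 5  [G is the midpoint of BE]
   → G = (29/4, 5)
3. C_x = 35/4  [ED ∥ CG ∩ DG ∥ EC]
4. C_y = 2  [ED ∥ CG ∩ DG ∥ EC]
   → C = (35/4, 2)
5. F_x = 13/2  [F is the midpoint of BD]
6. F_y = 13/2  [F is the midpoint of BD]
   → F = (13/2, 13/2)

C = (35/4, 2)
F = (13/2, 13/2)
G = (29/4, 5)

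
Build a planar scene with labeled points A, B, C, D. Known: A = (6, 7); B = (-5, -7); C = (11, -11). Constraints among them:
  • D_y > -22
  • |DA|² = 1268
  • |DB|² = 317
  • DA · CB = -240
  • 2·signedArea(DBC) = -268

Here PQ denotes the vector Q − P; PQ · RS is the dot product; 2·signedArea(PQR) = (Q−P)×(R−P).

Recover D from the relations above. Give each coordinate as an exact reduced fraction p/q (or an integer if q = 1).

1. D_x = -16  [2·signedArea(DBC) = -268 ∩ DA · CB = -240]
2. D_y = -21  [2·signedArea(DBC) = -268 ∩ DA · CB = -240]
   → D = (-16, -21)

D = (-16, -21)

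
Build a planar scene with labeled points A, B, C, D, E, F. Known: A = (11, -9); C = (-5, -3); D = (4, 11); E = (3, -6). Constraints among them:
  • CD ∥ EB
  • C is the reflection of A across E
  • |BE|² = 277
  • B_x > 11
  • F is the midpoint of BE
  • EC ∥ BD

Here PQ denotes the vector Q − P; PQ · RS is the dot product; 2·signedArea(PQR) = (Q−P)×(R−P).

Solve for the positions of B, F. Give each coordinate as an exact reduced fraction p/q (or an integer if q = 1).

B = (12, 8)
F = (15/2, 1)

1. B_x = 12  [EC ∥ BD ∩ CD ∥ EB]
2. B_y = 8  [EC ∥ BD ∩ CD ∥ EB]
   → B = (12, 8)
3. F_x = 15/2  [F is the midpoint of BE]
4. F_y = 1  [F is the midpoint of BE]
   → F = (15/2, 1)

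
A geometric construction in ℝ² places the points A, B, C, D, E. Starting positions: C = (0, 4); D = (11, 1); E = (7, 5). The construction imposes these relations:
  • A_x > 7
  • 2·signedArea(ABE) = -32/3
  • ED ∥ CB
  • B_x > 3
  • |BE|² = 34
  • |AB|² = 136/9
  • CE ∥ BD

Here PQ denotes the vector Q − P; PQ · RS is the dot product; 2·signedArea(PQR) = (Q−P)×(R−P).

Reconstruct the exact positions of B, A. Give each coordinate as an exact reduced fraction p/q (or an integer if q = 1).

1. B_x = 4  [CE ∥ BD ∩ ED ∥ CB]
2. B_y = 0  [CE ∥ BD ∩ ED ∥ CB]
   → B = (4, 0)
3. A_x = 22/3  [line -5·x + 3·y + 92/3 = 0 ∩ |AB|² = 136/9]
4. A_y = 2  [line -5·x + 3·y + 92/3 = 0 ∩ |AB|² = 136/9]
   → A = (22/3, 2)

A = (22/3, 2)
B = (4, 0)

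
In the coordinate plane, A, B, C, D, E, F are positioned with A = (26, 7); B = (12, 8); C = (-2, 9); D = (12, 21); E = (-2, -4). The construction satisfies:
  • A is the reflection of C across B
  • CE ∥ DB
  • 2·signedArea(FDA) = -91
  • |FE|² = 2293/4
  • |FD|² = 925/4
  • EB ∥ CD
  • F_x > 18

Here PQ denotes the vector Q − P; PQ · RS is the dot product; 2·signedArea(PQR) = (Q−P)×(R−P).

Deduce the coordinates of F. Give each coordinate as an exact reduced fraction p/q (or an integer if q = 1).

1. F_x = 19  [line 14·x + 14·y + -371 = 0 ∩ |FD|² = 925/4]
2. F_y = 15/2  [line 14·x + 14·y + -371 = 0 ∩ |FD|² = 925/4]
   → F = (19, 15/2)

F = (19, 15/2)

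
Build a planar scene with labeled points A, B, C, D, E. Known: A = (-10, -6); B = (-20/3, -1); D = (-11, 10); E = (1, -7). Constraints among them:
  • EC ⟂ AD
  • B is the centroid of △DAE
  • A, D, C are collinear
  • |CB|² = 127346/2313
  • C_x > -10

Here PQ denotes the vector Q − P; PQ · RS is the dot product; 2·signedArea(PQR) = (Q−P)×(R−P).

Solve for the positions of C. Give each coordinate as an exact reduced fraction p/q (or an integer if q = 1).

1. C_x = -2543/257  [A, D, C are collinear ∩ EC ⟂ AD]
2. C_y = -1974/257  [A, D, C are collinear ∩ EC ⟂ AD]
   → C = (-2543/257, -1974/257)

C = (-2543/257, -1974/257)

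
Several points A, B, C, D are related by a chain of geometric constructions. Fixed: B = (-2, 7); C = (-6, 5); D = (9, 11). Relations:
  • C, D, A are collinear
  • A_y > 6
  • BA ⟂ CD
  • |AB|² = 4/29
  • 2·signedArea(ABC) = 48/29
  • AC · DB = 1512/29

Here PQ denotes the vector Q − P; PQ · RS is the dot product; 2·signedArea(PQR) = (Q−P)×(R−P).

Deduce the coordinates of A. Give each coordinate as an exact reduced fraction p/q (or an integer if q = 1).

A = (-54/29, 193/29)

1. A_x = -54/29  [C, D, A are collinear ∩ BA ⟂ CD]
2. A_y = 193/29  [C, D, A are collinear ∩ BA ⟂ CD]
   → A = (-54/29, 193/29)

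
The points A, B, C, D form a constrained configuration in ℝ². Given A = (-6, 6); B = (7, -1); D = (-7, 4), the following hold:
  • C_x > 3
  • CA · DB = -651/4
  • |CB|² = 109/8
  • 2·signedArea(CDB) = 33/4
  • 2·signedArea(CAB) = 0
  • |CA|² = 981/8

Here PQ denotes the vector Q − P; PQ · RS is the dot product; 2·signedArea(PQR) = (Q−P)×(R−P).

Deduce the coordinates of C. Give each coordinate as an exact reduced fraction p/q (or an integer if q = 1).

C = (15/4, 3/4)

1. C_x = 15/4  [2·signedArea(CAB) = 0 ∩ CA · DB = -651/4]
2. C_y = 3/4  [2·signedArea(CAB) = 0 ∩ CA · DB = -651/4]
   → C = (15/4, 3/4)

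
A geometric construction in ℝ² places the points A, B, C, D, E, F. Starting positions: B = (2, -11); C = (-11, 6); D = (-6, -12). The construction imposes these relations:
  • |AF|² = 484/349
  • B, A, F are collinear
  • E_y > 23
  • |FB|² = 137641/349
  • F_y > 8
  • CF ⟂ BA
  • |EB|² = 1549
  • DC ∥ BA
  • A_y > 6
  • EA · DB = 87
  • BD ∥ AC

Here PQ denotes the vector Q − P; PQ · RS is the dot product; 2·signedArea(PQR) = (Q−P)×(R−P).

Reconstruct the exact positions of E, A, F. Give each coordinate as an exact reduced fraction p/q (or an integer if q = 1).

1. A_x = -3  [BD ∥ AC ∩ DC ∥ BA]
2. A_y = 7  [BD ∥ AC ∩ DC ∥ BA]
   → A = (-3, 7)
3. F_x = -1157/349  [B, A, F are collinear ∩ CF ⟂ BA]
4. F_y = 2839/349  [B, A, F are collinear ∩ CF ⟂ BA]
   → F = (-1157/349, 2839/349)
5. E_x = -16  [line -8·x + -1·y + -104 = 0 ∩ |EB|² = 1549]
6. E_y = 24  [line -8·x + -1·y + -104 = 0 ∩ |EB|² = 1549]
   → E = (-16, 24)

A = (-3, 7)
E = (-16, 24)
F = (-1157/349, 2839/349)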